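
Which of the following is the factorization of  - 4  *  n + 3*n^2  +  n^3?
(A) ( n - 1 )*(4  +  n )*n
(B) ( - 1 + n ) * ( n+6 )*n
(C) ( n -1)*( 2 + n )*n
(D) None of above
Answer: A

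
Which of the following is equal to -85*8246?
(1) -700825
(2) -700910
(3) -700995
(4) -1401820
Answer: 2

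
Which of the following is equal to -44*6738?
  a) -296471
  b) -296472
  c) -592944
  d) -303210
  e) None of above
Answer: b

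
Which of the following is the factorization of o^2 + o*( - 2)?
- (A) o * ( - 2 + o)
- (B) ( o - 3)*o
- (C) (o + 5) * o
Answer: A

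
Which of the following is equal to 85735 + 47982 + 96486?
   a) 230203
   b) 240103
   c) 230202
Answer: a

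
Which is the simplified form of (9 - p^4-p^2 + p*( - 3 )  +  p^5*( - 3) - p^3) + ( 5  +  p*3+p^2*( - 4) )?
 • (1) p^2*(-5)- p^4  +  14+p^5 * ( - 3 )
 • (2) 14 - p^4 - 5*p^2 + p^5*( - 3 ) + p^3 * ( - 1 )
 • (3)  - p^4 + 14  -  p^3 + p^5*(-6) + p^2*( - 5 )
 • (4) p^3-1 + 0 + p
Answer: 2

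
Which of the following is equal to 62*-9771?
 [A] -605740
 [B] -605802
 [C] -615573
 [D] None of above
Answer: B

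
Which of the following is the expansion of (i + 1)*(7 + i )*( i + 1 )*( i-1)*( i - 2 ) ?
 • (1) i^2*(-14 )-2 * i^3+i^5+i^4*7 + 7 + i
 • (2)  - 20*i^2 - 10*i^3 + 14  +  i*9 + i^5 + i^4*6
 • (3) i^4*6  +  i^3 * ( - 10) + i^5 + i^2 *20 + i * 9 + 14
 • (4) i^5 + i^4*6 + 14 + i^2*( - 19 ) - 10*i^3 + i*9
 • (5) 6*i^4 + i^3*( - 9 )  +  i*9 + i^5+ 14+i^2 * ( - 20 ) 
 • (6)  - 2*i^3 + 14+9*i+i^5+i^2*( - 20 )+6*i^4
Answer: 2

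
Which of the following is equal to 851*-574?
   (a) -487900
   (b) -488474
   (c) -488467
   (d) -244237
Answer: b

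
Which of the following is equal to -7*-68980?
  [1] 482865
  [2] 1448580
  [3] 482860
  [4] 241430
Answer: 3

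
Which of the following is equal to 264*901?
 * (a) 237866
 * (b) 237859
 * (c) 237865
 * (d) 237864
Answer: d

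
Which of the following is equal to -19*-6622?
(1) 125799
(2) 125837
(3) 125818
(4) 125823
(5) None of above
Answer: 3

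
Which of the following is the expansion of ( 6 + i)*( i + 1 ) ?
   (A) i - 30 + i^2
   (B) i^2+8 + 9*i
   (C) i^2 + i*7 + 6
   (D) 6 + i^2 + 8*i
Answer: C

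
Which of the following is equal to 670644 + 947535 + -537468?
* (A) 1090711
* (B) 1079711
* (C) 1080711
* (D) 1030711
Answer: C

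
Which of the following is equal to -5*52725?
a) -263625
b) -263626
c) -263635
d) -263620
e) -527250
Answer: a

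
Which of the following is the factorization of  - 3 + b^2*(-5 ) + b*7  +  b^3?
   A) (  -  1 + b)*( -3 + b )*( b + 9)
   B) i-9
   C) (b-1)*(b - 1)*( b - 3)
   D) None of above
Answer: C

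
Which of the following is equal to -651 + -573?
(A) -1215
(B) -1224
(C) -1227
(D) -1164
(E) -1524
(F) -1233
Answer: B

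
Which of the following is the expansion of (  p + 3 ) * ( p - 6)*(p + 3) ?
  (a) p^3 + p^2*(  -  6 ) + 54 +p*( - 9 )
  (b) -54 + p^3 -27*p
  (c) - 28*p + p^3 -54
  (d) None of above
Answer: b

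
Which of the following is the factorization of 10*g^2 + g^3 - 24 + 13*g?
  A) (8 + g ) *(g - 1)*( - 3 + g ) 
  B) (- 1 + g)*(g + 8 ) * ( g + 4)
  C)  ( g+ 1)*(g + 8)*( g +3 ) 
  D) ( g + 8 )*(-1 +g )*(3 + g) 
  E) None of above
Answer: D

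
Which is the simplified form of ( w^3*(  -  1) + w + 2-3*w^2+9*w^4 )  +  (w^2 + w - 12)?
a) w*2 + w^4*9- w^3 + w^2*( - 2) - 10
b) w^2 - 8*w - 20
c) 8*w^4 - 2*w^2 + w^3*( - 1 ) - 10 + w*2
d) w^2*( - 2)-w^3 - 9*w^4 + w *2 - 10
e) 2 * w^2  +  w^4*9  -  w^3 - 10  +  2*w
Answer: a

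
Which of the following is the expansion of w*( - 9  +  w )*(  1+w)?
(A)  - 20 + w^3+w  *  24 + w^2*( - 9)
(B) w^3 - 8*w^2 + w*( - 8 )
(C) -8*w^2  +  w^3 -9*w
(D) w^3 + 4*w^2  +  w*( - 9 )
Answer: C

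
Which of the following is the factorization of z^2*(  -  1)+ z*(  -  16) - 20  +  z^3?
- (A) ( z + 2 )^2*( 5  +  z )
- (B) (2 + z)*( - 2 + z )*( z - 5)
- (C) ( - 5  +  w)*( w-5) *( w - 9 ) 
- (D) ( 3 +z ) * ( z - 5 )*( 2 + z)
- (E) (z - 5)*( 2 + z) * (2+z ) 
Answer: E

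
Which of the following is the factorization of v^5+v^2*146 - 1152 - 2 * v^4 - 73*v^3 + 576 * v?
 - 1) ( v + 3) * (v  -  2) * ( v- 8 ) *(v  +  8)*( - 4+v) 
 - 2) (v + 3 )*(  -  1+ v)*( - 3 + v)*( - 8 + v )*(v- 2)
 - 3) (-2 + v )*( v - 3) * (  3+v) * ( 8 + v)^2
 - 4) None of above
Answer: 4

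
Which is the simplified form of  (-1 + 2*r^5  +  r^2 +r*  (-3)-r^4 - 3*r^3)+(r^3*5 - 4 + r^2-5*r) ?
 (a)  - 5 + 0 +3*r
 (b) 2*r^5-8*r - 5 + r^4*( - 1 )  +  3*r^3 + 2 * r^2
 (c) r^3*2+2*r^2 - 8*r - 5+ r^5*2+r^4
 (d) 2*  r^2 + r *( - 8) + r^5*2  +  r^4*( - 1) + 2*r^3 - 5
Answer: d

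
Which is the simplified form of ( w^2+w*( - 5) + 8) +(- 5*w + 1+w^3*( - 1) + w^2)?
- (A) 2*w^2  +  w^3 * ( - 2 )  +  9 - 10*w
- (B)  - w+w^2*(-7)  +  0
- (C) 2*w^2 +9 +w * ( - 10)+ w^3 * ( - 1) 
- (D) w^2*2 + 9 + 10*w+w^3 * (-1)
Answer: C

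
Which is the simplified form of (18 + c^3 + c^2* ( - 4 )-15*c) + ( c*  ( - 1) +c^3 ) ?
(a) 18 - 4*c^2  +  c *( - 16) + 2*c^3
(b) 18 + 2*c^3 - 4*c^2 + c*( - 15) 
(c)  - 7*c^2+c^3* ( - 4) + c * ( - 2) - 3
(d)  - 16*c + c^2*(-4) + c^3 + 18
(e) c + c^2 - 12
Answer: a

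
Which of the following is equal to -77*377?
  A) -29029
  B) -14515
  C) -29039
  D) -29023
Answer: A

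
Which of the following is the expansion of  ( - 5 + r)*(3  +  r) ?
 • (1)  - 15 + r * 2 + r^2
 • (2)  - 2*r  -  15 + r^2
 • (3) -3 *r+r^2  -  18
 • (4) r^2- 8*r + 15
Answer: 2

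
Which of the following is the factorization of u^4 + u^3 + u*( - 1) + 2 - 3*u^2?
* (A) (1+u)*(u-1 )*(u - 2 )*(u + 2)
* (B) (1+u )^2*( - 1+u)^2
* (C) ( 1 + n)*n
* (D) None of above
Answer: D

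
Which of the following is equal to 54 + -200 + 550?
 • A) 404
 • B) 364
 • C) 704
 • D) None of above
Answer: A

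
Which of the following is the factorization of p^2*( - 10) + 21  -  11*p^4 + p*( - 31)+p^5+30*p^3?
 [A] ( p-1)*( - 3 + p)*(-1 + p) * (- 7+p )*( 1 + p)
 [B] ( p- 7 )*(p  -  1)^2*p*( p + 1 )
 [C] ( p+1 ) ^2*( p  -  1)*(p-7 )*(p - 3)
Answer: A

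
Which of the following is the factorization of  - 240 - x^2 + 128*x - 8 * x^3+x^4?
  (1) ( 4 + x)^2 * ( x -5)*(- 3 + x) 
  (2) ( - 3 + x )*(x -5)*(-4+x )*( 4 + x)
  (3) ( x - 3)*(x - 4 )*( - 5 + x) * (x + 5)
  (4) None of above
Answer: 2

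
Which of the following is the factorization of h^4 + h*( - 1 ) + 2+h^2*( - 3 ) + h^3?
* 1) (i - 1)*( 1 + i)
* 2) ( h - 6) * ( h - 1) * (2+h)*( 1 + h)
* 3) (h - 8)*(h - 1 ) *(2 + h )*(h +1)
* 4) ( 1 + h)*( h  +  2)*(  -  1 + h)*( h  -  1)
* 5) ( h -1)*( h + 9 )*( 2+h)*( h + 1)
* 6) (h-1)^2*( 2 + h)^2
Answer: 4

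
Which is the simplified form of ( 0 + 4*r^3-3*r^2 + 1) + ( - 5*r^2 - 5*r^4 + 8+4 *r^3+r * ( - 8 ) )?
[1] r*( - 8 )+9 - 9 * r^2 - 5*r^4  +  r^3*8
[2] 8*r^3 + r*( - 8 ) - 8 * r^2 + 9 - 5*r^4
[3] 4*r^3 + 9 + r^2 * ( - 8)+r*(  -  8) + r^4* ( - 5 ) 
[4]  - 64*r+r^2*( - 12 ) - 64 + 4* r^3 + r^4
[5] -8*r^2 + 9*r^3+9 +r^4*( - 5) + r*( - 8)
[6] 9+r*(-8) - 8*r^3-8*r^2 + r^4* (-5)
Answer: 2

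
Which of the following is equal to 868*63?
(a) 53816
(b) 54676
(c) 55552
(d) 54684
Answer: d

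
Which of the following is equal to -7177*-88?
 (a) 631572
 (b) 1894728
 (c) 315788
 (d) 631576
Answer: d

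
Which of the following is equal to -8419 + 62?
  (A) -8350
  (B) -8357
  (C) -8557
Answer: B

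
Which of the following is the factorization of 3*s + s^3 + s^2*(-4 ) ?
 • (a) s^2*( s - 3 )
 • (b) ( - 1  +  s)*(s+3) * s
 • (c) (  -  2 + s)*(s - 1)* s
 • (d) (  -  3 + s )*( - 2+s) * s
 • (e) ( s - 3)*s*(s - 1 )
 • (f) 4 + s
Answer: e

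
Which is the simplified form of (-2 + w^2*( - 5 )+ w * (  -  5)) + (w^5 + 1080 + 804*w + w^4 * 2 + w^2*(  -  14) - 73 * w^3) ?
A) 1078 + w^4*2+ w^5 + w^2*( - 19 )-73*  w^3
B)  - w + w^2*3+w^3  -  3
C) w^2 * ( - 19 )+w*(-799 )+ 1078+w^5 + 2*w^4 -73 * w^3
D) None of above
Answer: D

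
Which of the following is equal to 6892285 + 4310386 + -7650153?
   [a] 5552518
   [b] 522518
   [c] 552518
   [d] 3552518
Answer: d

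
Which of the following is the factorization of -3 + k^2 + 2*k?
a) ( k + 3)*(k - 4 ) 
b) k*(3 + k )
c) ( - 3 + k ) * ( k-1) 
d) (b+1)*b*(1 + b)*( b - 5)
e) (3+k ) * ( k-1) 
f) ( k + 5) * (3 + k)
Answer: e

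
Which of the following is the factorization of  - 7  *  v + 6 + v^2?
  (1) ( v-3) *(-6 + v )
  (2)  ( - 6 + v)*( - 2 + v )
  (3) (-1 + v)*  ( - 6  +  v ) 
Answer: 3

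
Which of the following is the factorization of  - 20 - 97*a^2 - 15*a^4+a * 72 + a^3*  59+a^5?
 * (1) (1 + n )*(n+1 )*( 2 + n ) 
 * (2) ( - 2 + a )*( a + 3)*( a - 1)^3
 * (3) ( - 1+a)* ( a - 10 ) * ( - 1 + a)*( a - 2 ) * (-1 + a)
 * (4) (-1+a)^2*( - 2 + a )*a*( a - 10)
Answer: 3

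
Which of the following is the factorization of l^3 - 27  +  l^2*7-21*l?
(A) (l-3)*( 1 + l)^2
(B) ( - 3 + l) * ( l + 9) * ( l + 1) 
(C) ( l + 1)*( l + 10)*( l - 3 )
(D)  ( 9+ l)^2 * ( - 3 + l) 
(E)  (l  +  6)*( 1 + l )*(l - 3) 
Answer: B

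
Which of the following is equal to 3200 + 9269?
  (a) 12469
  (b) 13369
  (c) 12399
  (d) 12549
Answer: a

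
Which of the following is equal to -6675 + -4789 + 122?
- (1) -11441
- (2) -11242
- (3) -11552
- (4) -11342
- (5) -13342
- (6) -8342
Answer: 4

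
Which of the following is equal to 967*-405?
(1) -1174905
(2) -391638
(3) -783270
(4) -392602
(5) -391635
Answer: 5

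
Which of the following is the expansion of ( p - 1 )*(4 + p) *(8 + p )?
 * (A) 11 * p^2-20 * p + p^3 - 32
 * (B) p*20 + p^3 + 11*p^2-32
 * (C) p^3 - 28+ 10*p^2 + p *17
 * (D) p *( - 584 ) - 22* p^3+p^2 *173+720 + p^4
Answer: B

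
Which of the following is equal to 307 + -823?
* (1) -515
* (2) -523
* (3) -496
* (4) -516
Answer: 4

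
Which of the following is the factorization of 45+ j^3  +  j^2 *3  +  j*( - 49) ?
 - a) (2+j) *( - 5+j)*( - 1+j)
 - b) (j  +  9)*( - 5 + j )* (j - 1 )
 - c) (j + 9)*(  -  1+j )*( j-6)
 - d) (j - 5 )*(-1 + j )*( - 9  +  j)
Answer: b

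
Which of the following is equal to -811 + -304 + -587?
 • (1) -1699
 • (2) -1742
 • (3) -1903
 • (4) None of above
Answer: 4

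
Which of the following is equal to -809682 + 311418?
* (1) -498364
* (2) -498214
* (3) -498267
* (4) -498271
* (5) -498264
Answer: 5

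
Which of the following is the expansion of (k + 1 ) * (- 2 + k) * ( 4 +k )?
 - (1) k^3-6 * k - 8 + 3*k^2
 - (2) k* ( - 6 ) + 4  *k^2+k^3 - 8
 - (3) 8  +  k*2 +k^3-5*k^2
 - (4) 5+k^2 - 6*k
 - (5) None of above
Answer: 1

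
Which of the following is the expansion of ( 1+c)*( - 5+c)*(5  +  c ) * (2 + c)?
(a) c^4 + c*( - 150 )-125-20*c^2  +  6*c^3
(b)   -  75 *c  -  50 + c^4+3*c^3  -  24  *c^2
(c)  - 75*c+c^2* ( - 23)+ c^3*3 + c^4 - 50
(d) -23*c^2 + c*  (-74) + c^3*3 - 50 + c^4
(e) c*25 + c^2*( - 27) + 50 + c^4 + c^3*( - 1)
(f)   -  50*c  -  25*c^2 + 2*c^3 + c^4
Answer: c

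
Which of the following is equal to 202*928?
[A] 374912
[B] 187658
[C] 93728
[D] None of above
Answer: D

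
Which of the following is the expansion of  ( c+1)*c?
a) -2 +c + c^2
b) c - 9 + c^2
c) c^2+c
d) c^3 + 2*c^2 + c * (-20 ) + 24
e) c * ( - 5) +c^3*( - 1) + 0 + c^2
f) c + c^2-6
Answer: c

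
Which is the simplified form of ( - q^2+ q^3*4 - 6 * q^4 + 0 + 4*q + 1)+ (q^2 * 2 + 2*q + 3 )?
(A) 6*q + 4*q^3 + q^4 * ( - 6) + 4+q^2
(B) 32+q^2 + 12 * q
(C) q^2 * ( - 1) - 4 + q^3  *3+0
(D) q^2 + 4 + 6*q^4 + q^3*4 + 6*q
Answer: A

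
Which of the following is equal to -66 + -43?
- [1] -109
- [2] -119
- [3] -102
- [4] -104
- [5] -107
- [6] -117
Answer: 1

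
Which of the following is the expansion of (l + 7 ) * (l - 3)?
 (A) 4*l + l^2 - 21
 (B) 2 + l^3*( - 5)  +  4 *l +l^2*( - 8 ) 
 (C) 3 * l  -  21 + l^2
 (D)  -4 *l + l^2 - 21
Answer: A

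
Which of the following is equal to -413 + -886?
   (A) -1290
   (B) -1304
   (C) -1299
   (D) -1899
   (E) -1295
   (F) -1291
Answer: C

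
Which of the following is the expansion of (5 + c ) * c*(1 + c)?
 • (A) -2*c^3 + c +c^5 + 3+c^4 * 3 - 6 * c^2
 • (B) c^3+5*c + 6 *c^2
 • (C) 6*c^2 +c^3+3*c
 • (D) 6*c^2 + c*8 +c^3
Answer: B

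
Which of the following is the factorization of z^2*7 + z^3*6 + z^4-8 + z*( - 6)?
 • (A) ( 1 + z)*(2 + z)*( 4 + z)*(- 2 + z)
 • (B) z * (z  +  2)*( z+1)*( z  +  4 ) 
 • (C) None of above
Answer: C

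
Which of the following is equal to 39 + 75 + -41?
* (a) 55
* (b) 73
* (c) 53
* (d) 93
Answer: b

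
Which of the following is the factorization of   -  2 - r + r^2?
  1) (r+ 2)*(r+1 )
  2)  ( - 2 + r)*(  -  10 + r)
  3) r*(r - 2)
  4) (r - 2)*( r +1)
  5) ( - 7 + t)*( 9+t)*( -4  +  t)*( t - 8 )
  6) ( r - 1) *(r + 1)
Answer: 4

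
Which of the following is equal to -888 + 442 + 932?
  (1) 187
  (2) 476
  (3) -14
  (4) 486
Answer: 4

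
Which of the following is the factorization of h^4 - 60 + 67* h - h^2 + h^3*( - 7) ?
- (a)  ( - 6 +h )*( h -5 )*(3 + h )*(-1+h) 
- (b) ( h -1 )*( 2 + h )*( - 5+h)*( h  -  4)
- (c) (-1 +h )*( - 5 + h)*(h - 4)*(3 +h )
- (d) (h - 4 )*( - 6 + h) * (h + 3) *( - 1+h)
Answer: c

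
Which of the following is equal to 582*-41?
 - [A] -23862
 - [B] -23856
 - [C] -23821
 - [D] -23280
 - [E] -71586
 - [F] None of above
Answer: A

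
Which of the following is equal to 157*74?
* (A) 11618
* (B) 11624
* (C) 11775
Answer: A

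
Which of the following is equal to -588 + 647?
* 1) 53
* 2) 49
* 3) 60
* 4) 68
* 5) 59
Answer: 5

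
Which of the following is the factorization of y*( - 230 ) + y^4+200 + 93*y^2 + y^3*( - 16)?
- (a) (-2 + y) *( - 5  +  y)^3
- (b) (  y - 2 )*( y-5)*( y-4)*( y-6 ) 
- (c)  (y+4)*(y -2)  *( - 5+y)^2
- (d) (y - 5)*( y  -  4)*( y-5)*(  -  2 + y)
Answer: d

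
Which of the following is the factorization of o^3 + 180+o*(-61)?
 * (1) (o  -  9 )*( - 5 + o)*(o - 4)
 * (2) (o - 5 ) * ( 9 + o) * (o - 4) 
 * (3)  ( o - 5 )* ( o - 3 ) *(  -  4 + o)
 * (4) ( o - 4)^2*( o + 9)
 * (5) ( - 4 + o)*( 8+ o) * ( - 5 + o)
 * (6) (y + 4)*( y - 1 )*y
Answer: 2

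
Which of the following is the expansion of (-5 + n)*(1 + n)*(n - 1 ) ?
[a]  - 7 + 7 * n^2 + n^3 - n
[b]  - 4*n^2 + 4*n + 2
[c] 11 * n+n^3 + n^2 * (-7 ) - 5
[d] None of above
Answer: d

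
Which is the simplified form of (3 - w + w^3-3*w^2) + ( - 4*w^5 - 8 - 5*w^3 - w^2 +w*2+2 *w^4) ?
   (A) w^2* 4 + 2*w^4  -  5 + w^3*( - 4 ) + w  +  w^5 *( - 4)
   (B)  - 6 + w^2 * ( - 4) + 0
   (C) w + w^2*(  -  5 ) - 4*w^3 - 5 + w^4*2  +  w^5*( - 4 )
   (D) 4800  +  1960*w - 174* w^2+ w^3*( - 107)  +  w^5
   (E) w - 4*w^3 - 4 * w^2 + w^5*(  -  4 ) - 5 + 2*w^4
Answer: E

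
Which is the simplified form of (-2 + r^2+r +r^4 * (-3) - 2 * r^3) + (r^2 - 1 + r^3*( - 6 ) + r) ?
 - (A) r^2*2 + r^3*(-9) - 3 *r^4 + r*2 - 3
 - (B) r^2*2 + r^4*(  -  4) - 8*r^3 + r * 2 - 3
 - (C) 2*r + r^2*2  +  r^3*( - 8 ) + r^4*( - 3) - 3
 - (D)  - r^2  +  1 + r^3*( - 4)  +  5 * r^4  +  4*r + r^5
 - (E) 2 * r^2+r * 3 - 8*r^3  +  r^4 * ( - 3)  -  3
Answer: C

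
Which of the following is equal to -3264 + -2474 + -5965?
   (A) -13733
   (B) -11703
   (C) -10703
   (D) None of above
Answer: B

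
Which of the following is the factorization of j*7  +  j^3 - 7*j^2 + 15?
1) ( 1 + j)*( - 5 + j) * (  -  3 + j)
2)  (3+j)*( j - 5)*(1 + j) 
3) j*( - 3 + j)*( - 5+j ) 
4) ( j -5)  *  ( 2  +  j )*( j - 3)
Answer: 1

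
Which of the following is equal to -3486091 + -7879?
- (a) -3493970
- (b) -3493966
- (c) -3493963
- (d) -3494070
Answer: a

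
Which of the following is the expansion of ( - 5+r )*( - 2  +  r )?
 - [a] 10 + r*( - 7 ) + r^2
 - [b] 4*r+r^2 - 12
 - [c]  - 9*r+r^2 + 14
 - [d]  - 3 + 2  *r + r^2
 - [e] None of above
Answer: a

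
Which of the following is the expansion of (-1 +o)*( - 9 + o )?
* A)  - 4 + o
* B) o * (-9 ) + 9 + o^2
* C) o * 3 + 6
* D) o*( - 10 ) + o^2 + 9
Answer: D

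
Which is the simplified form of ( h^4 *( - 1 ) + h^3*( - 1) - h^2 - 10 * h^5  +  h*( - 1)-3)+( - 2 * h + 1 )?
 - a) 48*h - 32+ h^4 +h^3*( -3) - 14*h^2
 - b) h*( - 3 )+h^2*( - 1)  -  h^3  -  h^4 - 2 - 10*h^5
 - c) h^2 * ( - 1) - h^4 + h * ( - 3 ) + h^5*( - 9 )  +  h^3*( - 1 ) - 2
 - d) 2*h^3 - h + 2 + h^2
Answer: b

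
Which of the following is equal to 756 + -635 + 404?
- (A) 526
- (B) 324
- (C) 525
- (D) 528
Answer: C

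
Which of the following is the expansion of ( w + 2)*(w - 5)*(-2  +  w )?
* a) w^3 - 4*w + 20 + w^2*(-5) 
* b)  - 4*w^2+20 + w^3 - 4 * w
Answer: a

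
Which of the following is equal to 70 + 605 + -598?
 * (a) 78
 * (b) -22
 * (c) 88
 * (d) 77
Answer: d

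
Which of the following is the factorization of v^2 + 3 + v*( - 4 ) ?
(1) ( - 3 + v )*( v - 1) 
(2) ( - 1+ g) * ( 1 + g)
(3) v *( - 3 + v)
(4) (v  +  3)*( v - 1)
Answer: 1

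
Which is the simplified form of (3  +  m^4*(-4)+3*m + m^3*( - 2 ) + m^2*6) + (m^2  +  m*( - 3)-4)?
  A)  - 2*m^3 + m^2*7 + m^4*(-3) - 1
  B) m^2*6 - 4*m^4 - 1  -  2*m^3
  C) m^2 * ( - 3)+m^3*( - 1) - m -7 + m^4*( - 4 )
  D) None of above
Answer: D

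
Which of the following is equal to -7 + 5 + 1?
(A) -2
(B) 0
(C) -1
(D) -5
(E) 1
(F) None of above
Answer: C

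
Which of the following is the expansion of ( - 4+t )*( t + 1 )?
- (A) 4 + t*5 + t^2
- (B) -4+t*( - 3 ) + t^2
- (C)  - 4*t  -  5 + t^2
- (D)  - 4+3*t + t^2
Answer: B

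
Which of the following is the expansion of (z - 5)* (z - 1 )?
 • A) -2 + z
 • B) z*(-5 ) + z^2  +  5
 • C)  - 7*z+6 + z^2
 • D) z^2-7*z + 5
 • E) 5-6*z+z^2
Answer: E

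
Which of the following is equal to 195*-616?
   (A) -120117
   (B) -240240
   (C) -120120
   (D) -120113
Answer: C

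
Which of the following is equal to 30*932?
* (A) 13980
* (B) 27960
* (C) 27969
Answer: B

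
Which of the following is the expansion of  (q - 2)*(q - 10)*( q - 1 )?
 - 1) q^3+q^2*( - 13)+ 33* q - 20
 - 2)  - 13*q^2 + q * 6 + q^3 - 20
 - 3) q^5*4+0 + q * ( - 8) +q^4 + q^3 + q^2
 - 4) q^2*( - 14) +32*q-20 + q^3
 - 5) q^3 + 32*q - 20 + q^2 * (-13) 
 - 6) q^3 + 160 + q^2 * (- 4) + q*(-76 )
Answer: 5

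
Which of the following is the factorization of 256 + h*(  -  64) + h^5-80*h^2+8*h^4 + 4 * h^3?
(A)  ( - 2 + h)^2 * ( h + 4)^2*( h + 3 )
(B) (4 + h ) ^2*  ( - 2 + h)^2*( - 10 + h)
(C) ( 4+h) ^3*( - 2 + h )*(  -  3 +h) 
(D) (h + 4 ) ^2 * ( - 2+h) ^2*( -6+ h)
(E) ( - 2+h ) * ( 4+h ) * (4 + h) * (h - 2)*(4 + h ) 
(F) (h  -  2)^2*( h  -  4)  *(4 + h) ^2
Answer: E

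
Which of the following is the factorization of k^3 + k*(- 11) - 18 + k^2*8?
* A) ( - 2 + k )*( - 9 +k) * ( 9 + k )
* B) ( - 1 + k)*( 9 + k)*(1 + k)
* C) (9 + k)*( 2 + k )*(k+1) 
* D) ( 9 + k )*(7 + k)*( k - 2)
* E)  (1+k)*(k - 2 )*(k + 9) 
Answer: E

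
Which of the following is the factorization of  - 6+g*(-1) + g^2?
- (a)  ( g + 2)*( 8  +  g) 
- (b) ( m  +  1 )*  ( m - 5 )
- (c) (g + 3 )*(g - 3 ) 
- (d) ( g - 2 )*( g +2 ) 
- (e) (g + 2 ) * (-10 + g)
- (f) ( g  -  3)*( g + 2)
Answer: f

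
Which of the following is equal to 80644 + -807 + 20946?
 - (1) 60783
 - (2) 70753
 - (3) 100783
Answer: 3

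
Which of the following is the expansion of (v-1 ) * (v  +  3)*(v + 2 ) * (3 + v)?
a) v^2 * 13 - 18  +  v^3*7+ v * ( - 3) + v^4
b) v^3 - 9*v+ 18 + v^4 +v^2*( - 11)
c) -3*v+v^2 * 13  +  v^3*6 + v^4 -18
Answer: a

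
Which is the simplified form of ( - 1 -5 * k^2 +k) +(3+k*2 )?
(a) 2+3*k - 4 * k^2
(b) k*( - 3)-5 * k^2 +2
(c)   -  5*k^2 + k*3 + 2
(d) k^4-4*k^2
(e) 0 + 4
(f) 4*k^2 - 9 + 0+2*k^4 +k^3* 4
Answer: c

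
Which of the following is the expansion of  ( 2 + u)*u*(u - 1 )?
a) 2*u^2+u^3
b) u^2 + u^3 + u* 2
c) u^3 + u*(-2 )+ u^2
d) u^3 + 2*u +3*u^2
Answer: c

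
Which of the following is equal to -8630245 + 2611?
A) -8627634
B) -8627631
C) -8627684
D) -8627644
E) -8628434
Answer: A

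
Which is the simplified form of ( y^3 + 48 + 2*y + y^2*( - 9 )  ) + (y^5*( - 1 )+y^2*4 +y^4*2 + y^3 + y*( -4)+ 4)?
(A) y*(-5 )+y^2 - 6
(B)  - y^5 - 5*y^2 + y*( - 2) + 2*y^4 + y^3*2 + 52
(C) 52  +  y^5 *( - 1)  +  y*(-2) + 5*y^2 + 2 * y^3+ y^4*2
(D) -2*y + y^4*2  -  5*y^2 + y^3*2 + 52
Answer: B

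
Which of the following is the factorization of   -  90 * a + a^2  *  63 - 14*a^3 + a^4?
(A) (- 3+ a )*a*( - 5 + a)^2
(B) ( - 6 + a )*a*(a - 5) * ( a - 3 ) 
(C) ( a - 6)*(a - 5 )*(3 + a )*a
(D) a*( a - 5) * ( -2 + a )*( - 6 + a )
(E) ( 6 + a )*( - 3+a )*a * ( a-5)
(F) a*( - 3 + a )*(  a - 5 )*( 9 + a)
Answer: B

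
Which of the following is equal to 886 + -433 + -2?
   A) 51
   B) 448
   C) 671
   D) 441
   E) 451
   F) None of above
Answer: E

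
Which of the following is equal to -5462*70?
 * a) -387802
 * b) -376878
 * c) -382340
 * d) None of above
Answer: c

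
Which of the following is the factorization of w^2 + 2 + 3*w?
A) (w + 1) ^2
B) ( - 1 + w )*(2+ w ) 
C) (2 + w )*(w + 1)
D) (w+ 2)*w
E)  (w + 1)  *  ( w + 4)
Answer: C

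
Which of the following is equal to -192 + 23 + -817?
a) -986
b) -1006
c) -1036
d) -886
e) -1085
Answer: a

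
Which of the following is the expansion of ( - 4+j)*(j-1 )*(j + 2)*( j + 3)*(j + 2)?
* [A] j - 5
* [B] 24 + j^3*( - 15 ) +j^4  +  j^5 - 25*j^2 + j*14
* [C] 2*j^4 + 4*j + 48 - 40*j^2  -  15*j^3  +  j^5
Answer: C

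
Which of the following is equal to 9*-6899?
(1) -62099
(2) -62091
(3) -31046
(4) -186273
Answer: 2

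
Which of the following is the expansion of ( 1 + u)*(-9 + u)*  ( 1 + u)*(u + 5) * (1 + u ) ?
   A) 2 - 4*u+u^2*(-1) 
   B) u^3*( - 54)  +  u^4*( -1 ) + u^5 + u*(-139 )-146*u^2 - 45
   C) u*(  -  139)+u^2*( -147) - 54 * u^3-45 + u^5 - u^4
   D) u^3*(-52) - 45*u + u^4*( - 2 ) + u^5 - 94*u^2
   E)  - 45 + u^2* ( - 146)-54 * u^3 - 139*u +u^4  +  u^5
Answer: B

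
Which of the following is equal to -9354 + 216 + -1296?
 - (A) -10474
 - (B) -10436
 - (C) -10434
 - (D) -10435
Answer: C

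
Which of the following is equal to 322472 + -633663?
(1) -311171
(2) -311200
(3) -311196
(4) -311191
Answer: 4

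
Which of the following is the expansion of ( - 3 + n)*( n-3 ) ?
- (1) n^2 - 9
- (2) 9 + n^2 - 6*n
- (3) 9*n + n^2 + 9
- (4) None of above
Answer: 2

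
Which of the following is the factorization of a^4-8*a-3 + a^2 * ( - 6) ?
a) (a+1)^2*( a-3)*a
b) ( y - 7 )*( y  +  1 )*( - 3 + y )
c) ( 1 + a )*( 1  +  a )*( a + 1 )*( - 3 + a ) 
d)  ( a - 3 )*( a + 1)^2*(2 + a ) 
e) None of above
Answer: c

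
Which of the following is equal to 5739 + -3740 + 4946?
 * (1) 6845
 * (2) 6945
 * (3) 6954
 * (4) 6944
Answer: 2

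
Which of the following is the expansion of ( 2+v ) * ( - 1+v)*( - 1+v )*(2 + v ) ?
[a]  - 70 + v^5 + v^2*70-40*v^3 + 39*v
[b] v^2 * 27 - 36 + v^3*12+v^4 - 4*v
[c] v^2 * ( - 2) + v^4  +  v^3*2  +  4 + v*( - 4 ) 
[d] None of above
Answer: d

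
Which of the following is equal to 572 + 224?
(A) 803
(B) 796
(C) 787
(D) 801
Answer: B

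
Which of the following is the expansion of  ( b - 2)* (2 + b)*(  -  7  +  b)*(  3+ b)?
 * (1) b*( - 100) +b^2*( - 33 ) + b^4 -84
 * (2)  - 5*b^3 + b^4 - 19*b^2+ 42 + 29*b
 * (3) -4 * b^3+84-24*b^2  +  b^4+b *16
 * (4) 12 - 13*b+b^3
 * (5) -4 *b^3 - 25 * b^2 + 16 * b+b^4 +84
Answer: 5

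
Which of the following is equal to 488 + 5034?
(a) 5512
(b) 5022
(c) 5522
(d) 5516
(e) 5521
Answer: c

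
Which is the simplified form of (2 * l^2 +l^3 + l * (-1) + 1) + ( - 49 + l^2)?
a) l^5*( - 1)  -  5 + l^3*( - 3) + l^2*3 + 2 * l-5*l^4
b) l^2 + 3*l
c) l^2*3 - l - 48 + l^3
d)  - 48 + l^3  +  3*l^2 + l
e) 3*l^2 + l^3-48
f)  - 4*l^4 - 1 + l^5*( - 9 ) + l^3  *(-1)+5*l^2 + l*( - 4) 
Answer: c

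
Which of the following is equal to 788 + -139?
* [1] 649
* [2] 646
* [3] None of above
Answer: 1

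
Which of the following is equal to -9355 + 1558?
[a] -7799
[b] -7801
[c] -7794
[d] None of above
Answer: d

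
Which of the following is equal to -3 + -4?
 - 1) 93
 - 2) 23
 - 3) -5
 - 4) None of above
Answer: 4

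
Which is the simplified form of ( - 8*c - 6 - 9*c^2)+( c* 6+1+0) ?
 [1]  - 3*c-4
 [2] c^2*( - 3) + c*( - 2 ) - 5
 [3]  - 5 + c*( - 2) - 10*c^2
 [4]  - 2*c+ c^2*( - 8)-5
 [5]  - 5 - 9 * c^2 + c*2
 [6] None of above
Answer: 6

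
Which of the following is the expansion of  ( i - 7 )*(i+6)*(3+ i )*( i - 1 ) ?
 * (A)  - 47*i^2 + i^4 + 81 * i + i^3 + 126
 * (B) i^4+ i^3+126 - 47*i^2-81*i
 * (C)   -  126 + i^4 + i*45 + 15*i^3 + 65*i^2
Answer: B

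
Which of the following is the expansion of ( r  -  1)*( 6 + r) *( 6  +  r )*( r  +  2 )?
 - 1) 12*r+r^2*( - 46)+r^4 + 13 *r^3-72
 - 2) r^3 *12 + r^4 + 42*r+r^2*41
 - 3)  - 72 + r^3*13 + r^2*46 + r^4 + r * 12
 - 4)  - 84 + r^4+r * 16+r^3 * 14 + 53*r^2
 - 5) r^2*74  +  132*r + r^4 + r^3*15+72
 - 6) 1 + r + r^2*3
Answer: 3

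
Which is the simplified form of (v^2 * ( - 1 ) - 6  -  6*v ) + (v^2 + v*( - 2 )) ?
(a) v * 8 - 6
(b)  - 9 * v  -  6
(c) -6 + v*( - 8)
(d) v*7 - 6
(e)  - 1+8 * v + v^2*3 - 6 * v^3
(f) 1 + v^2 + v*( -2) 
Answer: c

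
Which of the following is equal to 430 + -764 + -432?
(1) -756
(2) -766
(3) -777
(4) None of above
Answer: 2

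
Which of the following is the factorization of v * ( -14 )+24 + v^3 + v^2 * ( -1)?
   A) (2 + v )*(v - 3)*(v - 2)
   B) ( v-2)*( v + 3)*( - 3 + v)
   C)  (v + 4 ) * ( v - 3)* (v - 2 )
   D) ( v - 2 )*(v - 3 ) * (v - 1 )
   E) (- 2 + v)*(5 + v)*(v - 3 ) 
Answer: C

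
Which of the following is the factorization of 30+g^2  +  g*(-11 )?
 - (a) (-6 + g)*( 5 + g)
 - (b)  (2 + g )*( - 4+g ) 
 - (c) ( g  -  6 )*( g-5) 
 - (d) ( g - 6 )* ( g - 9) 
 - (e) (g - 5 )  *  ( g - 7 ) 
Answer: c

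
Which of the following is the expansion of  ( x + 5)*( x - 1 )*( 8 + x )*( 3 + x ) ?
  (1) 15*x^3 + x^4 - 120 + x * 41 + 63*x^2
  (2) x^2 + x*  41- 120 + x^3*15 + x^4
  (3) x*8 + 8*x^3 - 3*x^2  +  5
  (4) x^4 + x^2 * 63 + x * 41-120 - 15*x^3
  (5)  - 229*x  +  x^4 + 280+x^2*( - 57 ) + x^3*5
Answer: 1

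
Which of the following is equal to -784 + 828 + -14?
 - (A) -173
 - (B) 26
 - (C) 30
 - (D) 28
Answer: C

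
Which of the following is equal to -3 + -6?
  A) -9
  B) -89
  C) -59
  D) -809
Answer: A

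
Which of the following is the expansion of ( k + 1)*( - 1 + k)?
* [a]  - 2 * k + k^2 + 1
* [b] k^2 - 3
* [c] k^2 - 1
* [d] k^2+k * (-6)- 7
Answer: c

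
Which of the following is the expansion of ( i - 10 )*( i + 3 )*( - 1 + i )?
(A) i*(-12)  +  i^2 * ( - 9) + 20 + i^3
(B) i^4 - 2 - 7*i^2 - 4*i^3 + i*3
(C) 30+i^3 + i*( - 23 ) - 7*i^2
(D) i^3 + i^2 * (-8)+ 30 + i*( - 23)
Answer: D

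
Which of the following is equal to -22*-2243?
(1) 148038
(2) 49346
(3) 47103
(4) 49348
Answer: 2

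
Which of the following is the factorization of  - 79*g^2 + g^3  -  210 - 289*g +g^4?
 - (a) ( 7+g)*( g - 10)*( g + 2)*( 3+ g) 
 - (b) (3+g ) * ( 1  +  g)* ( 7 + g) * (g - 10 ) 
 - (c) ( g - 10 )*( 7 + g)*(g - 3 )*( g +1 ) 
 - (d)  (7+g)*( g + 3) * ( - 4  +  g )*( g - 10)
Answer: b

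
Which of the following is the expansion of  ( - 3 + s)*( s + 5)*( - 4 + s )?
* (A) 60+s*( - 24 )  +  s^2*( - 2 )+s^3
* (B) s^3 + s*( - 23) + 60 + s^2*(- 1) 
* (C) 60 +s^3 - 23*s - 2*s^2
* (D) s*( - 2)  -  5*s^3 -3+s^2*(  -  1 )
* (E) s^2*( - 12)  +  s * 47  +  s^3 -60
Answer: C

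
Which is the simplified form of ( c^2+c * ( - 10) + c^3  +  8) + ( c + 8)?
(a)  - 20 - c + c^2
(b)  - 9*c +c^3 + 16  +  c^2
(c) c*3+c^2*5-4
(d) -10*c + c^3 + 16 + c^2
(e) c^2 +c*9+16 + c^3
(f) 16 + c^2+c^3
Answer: b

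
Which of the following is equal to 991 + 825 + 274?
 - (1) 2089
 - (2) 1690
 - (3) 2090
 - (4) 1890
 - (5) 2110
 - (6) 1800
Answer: 3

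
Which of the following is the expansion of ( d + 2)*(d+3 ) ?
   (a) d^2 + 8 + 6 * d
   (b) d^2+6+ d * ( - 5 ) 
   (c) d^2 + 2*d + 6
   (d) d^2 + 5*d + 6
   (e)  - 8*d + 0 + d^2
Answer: d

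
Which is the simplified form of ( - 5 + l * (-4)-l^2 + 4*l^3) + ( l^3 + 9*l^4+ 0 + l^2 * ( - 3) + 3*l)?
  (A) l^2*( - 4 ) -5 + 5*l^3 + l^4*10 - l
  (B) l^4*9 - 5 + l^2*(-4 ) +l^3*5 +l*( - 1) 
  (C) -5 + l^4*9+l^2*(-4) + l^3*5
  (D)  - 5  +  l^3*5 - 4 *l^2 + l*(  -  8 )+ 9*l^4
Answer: B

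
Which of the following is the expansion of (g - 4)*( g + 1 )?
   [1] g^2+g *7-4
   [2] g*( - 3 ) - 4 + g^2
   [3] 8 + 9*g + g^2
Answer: 2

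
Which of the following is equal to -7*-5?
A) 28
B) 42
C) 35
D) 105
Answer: C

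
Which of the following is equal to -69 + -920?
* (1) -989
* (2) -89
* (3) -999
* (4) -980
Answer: 1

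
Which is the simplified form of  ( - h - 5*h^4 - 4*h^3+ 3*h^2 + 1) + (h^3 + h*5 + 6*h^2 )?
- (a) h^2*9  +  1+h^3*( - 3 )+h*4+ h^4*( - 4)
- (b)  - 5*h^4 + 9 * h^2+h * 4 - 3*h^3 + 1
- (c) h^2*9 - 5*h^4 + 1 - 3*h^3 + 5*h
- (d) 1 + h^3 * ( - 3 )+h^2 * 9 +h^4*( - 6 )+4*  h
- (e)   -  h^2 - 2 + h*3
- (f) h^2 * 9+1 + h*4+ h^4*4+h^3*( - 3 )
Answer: b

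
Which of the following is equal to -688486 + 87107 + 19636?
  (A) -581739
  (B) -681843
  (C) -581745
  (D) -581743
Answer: D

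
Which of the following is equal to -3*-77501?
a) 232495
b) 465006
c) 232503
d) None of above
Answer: c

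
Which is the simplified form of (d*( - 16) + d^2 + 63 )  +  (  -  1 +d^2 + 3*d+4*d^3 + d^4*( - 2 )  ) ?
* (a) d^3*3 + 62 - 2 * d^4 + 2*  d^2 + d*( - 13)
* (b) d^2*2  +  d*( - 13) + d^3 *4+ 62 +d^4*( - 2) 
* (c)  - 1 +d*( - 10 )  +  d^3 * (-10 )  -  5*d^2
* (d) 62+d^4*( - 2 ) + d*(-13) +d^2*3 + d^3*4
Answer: b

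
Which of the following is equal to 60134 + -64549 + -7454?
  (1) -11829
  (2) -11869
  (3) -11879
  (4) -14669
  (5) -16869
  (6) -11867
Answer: 2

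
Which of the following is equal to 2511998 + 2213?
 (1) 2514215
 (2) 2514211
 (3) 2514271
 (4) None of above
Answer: 2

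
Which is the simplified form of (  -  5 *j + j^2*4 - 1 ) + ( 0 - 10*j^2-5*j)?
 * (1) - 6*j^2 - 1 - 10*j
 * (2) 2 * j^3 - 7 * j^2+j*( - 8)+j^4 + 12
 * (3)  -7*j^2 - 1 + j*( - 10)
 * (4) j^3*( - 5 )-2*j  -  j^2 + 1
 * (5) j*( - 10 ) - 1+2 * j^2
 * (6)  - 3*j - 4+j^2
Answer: 1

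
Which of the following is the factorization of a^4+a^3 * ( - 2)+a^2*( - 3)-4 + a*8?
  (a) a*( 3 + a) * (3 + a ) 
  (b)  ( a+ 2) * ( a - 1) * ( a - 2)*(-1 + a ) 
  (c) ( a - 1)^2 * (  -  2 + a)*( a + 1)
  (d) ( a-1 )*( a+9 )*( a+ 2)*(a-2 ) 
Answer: b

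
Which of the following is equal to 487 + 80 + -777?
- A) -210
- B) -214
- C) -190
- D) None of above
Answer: A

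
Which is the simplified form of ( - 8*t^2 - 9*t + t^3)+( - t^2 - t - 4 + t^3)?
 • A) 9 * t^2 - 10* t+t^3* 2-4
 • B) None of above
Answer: B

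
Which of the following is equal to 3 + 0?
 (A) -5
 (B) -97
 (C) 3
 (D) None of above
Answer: C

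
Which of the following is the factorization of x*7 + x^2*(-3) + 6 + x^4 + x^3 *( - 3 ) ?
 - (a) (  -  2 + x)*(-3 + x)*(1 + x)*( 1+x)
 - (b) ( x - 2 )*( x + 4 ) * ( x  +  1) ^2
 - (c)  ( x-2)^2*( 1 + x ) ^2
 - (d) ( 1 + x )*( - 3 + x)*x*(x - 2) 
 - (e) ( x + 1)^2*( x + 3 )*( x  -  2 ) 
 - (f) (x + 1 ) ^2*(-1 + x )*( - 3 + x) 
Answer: a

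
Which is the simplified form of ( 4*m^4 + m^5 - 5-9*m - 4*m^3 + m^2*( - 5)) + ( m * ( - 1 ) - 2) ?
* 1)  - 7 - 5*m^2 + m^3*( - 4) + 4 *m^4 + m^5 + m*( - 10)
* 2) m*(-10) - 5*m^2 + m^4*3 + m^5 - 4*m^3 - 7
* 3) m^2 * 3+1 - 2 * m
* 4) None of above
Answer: 1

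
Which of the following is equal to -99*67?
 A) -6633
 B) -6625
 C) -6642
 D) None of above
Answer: A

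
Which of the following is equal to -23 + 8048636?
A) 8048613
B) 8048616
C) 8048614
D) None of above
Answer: A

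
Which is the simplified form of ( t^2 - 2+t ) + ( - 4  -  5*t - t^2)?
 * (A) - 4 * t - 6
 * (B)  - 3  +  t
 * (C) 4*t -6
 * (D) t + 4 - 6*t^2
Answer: A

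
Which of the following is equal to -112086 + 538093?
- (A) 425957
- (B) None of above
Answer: B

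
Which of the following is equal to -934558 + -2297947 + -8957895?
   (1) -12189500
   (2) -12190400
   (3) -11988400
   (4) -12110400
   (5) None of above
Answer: 2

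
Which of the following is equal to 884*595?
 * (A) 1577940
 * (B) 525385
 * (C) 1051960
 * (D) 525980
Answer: D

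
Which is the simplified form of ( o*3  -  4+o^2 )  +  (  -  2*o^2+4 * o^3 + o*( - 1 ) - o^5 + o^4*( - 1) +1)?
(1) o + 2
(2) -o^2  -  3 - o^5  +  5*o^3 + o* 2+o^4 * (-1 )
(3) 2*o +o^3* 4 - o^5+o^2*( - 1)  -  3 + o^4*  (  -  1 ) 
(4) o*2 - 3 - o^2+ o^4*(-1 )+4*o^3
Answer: 3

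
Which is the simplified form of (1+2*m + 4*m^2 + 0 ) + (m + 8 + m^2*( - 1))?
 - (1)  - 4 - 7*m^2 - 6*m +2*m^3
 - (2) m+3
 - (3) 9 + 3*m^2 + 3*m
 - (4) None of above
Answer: 3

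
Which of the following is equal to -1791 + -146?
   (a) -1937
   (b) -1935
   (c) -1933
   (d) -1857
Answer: a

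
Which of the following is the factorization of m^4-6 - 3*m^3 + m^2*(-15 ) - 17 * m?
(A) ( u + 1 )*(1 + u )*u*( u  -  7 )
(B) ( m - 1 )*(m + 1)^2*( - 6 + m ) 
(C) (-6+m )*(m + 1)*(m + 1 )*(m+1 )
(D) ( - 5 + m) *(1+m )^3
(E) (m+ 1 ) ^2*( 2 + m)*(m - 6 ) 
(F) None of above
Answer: C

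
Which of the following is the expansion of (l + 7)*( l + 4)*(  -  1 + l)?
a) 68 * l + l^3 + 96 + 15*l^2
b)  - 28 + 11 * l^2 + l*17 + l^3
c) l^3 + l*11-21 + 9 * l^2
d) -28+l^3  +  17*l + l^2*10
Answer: d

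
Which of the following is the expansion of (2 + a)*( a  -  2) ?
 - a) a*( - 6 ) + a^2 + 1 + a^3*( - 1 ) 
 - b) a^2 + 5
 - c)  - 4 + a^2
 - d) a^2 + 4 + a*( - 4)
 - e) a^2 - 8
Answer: c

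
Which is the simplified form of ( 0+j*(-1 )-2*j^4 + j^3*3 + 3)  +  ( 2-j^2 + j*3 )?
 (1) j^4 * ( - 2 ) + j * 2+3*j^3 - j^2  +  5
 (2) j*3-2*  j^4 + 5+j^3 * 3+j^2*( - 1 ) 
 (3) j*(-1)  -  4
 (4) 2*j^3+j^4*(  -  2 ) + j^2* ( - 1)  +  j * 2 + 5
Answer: 1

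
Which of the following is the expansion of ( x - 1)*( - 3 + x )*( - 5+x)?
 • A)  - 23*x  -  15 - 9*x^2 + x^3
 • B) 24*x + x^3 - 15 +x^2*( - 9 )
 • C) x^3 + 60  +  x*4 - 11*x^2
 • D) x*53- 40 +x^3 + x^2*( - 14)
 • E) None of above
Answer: E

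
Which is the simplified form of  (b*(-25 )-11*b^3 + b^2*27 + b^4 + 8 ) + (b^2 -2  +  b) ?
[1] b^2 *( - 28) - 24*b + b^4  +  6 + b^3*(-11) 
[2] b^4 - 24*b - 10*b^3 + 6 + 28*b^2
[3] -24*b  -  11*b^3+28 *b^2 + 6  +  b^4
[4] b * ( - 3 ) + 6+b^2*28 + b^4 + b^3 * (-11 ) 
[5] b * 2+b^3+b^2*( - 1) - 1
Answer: 3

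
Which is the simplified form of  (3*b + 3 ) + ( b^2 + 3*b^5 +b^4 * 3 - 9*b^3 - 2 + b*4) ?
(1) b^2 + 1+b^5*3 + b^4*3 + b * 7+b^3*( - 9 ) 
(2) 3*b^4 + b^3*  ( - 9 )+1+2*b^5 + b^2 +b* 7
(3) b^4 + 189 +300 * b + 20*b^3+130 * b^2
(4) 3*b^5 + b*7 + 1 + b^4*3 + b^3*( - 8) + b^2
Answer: 1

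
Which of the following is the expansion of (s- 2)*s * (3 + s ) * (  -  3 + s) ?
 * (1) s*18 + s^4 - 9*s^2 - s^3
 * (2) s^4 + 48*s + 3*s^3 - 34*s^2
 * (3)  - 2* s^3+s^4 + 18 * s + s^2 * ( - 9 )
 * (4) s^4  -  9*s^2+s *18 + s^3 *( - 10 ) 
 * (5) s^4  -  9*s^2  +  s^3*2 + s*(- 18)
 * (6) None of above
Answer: 3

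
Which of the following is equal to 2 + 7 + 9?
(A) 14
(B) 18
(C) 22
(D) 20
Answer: B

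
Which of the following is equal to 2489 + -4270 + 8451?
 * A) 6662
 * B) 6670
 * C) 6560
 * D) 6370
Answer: B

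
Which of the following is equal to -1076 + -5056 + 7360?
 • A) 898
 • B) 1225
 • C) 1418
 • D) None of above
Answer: D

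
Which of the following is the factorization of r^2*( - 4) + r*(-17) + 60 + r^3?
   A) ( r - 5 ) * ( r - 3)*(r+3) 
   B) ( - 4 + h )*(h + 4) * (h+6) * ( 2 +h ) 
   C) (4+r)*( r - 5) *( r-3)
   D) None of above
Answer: C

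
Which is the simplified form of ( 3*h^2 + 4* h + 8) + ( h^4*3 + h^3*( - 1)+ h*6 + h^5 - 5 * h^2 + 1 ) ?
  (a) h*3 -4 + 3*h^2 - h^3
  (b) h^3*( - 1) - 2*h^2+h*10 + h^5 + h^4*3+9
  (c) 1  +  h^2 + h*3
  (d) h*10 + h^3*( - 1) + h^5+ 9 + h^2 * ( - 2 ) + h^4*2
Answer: b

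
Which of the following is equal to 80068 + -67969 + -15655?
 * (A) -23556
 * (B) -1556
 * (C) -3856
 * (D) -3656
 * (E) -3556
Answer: E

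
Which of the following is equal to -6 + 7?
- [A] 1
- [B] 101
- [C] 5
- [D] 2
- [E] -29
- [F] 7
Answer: A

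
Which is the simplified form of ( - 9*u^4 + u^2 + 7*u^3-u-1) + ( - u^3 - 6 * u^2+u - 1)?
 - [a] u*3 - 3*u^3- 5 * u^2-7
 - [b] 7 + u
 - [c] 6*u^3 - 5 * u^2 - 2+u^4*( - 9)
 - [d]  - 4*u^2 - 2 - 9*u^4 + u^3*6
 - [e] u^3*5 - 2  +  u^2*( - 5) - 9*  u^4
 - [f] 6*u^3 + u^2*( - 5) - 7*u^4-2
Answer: c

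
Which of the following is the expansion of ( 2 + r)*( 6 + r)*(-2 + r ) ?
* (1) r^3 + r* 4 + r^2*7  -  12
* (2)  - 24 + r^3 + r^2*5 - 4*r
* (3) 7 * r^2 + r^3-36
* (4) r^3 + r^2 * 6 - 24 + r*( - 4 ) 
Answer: 4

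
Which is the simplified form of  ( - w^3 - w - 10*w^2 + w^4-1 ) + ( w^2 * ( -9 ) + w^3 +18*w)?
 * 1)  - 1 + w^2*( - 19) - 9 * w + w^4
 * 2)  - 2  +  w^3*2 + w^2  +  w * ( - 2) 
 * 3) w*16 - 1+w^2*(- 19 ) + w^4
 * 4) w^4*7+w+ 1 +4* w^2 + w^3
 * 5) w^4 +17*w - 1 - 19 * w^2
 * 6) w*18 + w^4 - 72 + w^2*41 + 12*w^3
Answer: 5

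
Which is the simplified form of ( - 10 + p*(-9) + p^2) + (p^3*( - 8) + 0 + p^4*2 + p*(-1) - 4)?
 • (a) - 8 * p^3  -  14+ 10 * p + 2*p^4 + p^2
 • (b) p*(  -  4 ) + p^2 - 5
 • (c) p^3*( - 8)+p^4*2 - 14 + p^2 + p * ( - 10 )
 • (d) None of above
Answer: c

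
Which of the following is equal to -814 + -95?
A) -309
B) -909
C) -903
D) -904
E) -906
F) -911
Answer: B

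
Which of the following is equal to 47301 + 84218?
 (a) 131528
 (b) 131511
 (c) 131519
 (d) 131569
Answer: c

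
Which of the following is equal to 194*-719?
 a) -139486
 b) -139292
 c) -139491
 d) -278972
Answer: a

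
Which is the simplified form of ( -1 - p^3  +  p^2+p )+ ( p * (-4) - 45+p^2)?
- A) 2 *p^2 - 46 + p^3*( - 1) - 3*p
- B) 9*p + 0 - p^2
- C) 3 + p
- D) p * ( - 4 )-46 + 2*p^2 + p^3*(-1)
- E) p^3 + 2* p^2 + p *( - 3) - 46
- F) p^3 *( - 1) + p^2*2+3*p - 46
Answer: A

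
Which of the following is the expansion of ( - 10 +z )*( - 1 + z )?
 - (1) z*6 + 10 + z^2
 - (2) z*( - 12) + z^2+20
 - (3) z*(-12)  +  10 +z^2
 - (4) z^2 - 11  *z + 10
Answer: 4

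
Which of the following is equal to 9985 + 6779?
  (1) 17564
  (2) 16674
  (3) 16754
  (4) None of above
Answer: 4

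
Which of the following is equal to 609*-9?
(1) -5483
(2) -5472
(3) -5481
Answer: 3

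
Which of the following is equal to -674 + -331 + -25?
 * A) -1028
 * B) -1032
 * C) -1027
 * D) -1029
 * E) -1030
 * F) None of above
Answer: E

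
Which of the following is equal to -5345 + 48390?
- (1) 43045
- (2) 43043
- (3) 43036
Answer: 1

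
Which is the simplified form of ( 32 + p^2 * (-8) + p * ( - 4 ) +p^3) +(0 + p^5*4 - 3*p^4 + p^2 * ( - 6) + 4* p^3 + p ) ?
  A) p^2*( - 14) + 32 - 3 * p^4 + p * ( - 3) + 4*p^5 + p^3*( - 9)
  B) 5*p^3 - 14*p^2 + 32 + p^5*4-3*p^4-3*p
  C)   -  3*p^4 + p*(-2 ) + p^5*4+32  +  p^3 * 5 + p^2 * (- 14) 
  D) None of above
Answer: B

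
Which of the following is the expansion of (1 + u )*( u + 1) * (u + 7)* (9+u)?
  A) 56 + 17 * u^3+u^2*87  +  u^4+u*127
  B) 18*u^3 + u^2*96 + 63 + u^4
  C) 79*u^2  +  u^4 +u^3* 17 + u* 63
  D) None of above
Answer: D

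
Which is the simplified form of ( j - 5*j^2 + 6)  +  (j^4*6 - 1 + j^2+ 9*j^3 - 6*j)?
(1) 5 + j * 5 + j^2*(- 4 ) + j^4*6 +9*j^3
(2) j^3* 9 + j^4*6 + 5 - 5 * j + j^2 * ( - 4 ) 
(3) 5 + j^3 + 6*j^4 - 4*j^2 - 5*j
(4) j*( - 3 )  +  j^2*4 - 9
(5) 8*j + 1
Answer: 2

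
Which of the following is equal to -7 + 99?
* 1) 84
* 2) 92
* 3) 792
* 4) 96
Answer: 2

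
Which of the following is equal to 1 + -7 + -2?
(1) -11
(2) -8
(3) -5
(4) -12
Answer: 2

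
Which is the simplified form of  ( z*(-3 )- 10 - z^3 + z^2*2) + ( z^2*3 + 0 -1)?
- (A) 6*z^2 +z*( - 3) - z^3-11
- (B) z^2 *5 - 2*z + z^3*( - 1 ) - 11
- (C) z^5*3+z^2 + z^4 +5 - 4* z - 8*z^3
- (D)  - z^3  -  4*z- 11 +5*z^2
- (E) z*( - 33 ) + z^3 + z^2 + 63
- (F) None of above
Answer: F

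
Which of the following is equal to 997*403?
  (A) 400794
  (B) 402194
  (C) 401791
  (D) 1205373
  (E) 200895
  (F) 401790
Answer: C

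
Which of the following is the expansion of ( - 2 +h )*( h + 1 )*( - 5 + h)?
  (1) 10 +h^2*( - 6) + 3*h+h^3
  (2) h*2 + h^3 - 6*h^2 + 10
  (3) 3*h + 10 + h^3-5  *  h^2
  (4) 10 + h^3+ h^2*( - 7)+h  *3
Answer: 1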